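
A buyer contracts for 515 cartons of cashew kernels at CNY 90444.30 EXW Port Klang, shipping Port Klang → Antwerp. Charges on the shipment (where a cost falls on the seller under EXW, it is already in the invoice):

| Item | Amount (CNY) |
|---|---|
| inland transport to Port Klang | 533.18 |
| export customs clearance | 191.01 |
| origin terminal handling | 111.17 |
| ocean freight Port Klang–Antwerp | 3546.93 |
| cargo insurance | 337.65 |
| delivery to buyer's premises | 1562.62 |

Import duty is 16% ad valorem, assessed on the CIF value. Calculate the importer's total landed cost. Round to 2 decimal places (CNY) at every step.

Total landed cost: CNY 111953.14

EXW: the seller makes goods available at their premises; the buyer bears all onward costs.
CIF value = EXW price + inland to port + export clearance + origin terminal + freight + insurance = 90444.30 + 533.18 + 191.01 + 111.17 + 3546.93 + 337.65 = 95164.24
Import duty = 95164.24 × 16% = 15226.28
Buyer bears: inland to port 533.18 + export clearance 191.01 + origin terminal 111.17 + freight 3546.93 + insurance 337.65 + delivery 1562.62 + duty 15226.28 = 21508.84
Landed cost = invoice 90444.30 + 21508.84 = 111953.14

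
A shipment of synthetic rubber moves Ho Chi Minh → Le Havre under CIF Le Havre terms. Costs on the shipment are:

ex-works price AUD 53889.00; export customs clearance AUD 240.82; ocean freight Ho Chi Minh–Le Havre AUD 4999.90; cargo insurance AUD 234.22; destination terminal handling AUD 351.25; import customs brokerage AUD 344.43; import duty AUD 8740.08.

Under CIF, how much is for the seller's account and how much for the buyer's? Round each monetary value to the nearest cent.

CIF: the seller pays costs through ocean freight and marine insurance to the destination port.
Seller's account: goods 53889.00 + export clearance 240.82 + freight 4999.90 + insurance 234.22 = 59363.94
Buyer's account: destination terminal 351.25 + brokerage 344.43 + duty 8740.08 = 9435.76

Seller: AUD 59363.94; buyer: AUD 9435.76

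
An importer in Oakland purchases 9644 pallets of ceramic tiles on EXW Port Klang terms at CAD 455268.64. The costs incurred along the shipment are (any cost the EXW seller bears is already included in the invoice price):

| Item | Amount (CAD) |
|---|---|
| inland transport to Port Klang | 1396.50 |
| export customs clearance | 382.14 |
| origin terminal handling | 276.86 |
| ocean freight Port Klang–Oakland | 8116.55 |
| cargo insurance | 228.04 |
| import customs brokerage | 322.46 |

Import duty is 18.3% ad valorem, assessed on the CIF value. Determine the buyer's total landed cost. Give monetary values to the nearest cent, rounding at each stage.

EXW: the seller makes goods available at their premises; the buyer bears all onward costs.
CIF value = EXW price + inland to port + export clearance + origin terminal + freight + insurance = 455268.64 + 1396.50 + 382.14 + 276.86 + 8116.55 + 228.04 = 465668.73
Import duty = 465668.73 × 18.3% = 85217.38
Buyer bears: inland to port 1396.50 + export clearance 382.14 + origin terminal 276.86 + freight 8116.55 + insurance 228.04 + brokerage 322.46 + duty 85217.38 = 95939.93
Landed cost = invoice 455268.64 + 95939.93 = 551208.57

Total landed cost: CAD 551208.57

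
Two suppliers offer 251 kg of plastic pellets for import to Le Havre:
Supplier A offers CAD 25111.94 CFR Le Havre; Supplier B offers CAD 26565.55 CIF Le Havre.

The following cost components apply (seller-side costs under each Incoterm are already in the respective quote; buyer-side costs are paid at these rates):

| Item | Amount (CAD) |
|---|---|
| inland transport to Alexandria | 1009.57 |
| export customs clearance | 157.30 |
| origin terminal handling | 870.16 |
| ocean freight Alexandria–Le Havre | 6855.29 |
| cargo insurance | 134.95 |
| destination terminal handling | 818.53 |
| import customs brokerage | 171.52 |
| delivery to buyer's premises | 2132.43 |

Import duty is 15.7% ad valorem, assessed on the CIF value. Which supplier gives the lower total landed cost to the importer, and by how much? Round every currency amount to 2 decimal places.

Supplier A is cheaper by CAD 1525.69

Supplier A (CFR):
CIF value = CFR price + insurance = 25111.94 + 134.95 = 25246.89
Import duty = 25246.89 × 15.7% = 3963.76
Buyer bears (A): 134.95 + 818.53 + 171.52 + 2132.43 = 3257.43
Landed cost (A) = invoice 25111.94 + 3257.43 + duty 3963.76 = 32333.13
Supplier B (CIF):
The CIF price already equals the CIF value: 26565.55
Import duty = 26565.55 × 15.7% = 4170.79
Buyer bears (B): 818.53 + 171.52 + 2132.43 = 3122.48
Landed cost (B) = invoice 26565.55 + 3122.48 + duty 4170.79 = 33858.82
Difference = |32333.13 − 33858.82| = 1525.69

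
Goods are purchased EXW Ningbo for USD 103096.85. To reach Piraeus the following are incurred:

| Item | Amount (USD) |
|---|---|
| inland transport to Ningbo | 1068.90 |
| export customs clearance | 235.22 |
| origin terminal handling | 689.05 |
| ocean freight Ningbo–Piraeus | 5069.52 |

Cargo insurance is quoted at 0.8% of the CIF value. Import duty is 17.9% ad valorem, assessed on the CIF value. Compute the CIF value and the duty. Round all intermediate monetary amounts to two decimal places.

Let C be the CIF value. C = EXW price + pre-shipment costs + freight + 0.8% × C
C − 0.8% × C = 103096.85 + 1068.90 + 235.22 + 689.05 + 5069.52
0.992 × C = 110159.54
C = 110159.54 / 0.992 = 111047.92
Insurance premium = 0.8% × 111047.92 = 888.38
Import duty = 111047.92 × 17.9% = 19877.58

CIF value: USD 111047.92; import duty: USD 19877.58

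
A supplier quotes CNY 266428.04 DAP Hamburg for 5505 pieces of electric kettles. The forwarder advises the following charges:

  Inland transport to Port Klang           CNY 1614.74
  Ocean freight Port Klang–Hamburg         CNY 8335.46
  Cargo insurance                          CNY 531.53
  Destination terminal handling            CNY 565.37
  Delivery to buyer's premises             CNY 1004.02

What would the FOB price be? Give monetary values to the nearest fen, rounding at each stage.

Not relevant to the conversion: inland to port — on the seller under both DAP and FOB; already in the DAP price and stays in the FOB price.
From DAP to FOB, the seller no longer bears: freight, insurance, destination terminal, delivery.
FOB price = 266428.04 − 8335.46 − 531.53 − 565.37 − 1004.02 = 255991.66

FOB price: CNY 255991.66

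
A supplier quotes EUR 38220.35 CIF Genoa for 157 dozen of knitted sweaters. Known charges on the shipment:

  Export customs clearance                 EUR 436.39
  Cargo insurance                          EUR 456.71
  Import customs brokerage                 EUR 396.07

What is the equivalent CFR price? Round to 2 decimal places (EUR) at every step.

Not relevant to the conversion: export clearance — on the seller under both CIF and CFR; already in the CIF price and stays in the CFR price. brokerage — on the buyer under both terms; not part of either seller's price.
From CIF to CFR, the seller no longer bears: insurance.
CFR price = 38220.35 − 456.71 = 37763.64

CFR price: EUR 37763.64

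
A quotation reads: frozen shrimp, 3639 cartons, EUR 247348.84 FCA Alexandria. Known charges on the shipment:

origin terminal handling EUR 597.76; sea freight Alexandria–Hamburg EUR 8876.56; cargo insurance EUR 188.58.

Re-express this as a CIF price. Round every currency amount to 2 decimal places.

From FCA to CIF, the seller additionally bears: origin terminal, freight, insurance.
CIF price = 247348.84 + 597.76 + 8876.56 + 188.58 = 257011.74

CIF price: EUR 257011.74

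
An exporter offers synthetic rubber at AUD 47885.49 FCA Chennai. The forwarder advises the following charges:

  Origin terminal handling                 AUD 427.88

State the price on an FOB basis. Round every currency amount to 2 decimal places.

FOB price: AUD 48313.37

From FCA to FOB, the seller additionally bears: origin terminal.
FOB price = 47885.49 + 427.88 = 48313.37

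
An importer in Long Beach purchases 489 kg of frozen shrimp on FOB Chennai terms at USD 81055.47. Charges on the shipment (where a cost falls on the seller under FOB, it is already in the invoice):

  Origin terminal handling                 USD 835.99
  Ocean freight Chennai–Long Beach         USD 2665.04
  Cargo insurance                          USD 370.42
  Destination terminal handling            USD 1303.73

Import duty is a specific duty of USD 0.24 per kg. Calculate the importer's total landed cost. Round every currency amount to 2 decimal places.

FOB: the seller bears costs until goods are on board at the origin port; the buyer bears freight, insurance and all costs thereafter.
Already in the invoice (seller's account under FOB): origin terminal — exclude.
CIF value = FOB price + freight + insurance = 81055.47 + 2665.04 + 370.42 = 84090.93
Import duty = 489 × 0.24 = 117.36
Buyer bears: freight 2665.04 + insurance 370.42 + destination terminal 1303.73 + duty 117.36 = 4456.55
Landed cost = invoice 81055.47 + 4456.55 = 85512.02

Total landed cost: USD 85512.02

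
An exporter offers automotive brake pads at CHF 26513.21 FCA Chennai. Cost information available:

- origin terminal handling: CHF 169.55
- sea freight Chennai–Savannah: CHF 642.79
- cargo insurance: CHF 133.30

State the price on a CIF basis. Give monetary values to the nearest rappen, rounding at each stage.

CIF price: CHF 27458.85

From FCA to CIF, the seller additionally bears: origin terminal, freight, insurance.
CIF price = 26513.21 + 169.55 + 642.79 + 133.30 = 27458.85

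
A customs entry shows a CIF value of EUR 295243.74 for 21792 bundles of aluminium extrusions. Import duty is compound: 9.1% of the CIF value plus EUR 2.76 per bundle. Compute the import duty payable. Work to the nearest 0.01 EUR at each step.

Ad valorem component: 295243.74 × 9.1% = 26867.18
Specific component: 21792 × 2.76 = 60145.92
Import duty = 26867.18 + 60145.92 = 87013.10

Import duty: EUR 87013.10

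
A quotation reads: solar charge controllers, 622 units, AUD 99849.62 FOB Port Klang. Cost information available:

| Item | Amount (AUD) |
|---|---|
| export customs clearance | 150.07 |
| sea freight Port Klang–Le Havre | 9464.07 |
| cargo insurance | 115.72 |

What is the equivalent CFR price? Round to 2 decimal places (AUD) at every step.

Not relevant to the conversion: export clearance — on the seller under both FOB and CFR; already in the FOB price and stays in the CFR price. insurance — on the buyer under both terms; not part of either seller's price.
From FOB to CFR, the seller additionally bears: freight.
CFR price = 99849.62 + 9464.07 = 109313.69

CFR price: AUD 109313.69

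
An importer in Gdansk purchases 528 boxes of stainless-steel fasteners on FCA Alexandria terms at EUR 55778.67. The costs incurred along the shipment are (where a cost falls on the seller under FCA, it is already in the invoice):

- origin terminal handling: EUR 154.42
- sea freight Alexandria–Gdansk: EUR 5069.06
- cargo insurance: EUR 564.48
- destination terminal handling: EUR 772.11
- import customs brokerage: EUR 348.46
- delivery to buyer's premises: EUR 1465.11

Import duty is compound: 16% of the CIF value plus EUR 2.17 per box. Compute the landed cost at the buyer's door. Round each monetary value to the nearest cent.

FCA: the seller delivers export-cleared goods to the carrier; the buyer bears costs from that point.
CIF value = FCA price + origin terminal + freight + insurance = 55778.67 + 154.42 + 5069.06 + 564.48 = 61566.63
Ad valorem component: 61566.63 × 16% = 9850.66
Specific component: 528 × 2.17 = 1145.76
Import duty = 9850.66 + 1145.76 = 10996.42
Buyer bears: origin terminal 154.42 + freight 5069.06 + insurance 564.48 + destination terminal 772.11 + brokerage 348.46 + delivery 1465.11 + duty 10996.42 = 19370.06
Landed cost = invoice 55778.67 + 19370.06 = 75148.73

Total landed cost: EUR 75148.73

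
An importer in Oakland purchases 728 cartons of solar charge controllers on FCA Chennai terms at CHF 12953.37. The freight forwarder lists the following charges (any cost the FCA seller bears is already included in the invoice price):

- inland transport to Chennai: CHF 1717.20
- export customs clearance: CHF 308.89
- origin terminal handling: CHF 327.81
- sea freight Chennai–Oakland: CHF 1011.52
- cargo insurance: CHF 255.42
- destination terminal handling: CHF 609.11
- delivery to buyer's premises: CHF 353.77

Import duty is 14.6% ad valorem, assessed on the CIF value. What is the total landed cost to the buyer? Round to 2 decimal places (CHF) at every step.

Total landed cost: CHF 17635.03

FCA: the seller delivers export-cleared goods to the carrier; the buyer bears costs from that point.
Already in the invoice (seller's account under FCA): inland to port, export clearance — exclude.
CIF value = FCA price + origin terminal + freight + insurance = 12953.37 + 327.81 + 1011.52 + 255.42 = 14548.12
Import duty = 14548.12 × 14.6% = 2124.03
Buyer bears: origin terminal 327.81 + freight 1011.52 + insurance 255.42 + destination terminal 609.11 + delivery 353.77 + duty 2124.03 = 4681.66
Landed cost = invoice 12953.37 + 4681.66 = 17635.03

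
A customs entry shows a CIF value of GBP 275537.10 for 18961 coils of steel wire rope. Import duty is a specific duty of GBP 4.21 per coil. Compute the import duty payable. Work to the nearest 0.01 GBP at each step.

Import duty = 18961 × 4.21 = 79825.81

Import duty: GBP 79825.81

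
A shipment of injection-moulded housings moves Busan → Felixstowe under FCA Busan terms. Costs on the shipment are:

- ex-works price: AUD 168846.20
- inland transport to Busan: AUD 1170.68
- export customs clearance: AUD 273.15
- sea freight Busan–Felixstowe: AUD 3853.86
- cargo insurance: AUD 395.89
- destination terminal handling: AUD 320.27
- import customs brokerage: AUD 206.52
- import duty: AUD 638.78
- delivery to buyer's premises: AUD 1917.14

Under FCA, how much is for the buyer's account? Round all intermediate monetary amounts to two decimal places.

FCA: the seller delivers export-cleared goods to the carrier; the buyer bears costs from that point.
Seller's account: goods 168846.20 + inland to port 1170.68 + export clearance 273.15 = 170290.03
Buyer's account: freight 3853.86 + insurance 395.89 + destination terminal 320.27 + brokerage 206.52 + duty 638.78 + delivery 1917.14 = 7332.46

Buyer's account: AUD 7332.46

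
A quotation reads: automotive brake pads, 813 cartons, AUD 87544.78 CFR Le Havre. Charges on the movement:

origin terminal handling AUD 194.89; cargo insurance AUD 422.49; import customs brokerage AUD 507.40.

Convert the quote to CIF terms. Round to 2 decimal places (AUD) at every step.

Not relevant to the conversion: origin terminal — on the seller under both CFR and CIF; already in the CFR price and stays in the CIF price. brokerage — on the buyer under both terms; not part of either seller's price.
From CFR to CIF, the seller additionally bears: insurance.
CIF price = 87544.78 + 422.49 = 87967.27

CIF price: AUD 87967.27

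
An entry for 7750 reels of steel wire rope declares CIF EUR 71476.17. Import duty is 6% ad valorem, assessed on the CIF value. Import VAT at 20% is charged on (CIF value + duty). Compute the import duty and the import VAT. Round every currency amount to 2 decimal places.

Import duty = 71476.17 × 6% = 4288.57
VAT base = CIF + duty = 71476.17 + 4288.57 = 75764.74
Import VAT = 75764.74 × 20% = 15152.95

Import duty: EUR 4288.57; import VAT: EUR 15152.95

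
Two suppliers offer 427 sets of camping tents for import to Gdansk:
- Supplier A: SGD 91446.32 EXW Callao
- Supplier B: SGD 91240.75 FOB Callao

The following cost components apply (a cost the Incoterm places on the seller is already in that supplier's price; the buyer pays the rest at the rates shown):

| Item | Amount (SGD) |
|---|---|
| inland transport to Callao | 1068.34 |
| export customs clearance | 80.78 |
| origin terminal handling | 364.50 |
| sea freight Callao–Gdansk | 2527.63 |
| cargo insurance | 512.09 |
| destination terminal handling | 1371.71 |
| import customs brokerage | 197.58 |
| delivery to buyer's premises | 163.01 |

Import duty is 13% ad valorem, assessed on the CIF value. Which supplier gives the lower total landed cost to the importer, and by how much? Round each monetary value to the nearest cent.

Supplier B is cheaper by SGD 1942.69

Supplier A (EXW):
CIF value = EXW price + inland to port + export clearance + origin terminal + freight + insurance = 91446.32 + 1068.34 + 80.78 + 364.50 + 2527.63 + 512.09 = 95999.66
Import duty = 95999.66 × 13% = 12479.96
Buyer bears (A): 1068.34 + 80.78 + 364.50 + 2527.63 + 512.09 + 1371.71 + 197.58 + 163.01 = 6285.64
Landed cost (A) = invoice 91446.32 + 6285.64 + duty 12479.96 = 110211.92
Supplier B (FOB):
CIF value = FOB price + freight + insurance = 91240.75 + 2527.63 + 512.09 = 94280.47
Import duty = 94280.47 × 13% = 12256.46
Buyer bears (B): 2527.63 + 512.09 + 1371.71 + 197.58 + 163.01 = 4772.02
Landed cost (B) = invoice 91240.75 + 4772.02 + duty 12256.46 = 108269.23
Difference = |110211.92 − 108269.23| = 1942.69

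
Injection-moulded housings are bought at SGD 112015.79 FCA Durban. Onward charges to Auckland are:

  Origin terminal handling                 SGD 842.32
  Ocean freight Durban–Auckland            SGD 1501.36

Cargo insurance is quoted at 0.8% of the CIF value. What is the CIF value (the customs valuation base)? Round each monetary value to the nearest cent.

Let C be the CIF value. C = FCA price + pre-shipment costs + freight + 0.8% × C
C − 0.8% × C = 112015.79 + 842.32 + 1501.36
0.992 × C = 114359.47
C = 114359.47 / 0.992 = 115281.72
Insurance premium = 0.8% × 115281.72 = 922.25

CIF value: SGD 115281.72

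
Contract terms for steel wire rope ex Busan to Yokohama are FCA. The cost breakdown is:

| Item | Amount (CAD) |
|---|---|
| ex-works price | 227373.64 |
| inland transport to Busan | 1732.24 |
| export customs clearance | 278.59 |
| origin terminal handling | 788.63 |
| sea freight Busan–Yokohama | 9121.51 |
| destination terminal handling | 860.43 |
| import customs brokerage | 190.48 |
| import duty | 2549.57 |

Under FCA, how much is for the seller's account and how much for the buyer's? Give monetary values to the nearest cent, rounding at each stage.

Seller: CAD 229384.47; buyer: CAD 13510.62

FCA: the seller delivers export-cleared goods to the carrier; the buyer bears costs from that point.
Seller's account: goods 227373.64 + inland to port 1732.24 + export clearance 278.59 = 229384.47
Buyer's account: origin terminal 788.63 + freight 9121.51 + destination terminal 860.43 + brokerage 190.48 + duty 2549.57 = 13510.62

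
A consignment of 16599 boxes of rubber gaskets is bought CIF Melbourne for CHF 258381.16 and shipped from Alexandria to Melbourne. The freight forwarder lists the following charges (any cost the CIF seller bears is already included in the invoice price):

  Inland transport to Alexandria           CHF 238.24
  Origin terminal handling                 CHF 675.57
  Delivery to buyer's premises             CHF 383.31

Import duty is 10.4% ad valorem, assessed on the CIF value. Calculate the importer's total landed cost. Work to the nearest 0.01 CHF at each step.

CIF: the seller pays costs through ocean freight and marine insurance to the destination port.
Already in the invoice (seller's account under CIF): inland to port, origin terminal — exclude.
The CIF price already equals the CIF value: 258381.16
Import duty = 258381.16 × 10.4% = 26871.64
Buyer bears: delivery 383.31 + duty 26871.64 = 27254.95
Landed cost = invoice 258381.16 + 27254.95 = 285636.11

Total landed cost: CHF 285636.11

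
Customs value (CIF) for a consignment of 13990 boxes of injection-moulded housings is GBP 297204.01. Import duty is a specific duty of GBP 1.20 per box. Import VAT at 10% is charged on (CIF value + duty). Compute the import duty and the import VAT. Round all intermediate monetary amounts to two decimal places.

Import duty = 13990 × 1.20 = 16788.00
VAT base = CIF + duty = 297204.01 + 16788.00 = 313992.01
Import VAT = 313992.01 × 10% = 31399.20

Import duty: GBP 16788.00; import VAT: GBP 31399.20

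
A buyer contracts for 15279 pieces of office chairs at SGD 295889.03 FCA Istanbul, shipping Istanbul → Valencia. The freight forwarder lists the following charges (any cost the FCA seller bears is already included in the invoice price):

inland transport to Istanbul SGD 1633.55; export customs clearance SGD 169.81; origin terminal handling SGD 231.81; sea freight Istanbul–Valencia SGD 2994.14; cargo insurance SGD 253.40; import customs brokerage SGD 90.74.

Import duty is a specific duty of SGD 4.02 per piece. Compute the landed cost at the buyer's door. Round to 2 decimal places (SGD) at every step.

FCA: the seller delivers export-cleared goods to the carrier; the buyer bears costs from that point.
Already in the invoice (seller's account under FCA): inland to port, export clearance — exclude.
CIF value = FCA price + origin terminal + freight + insurance = 295889.03 + 231.81 + 2994.14 + 253.40 = 299368.38
Import duty = 15279 × 4.02 = 61421.58
Buyer bears: origin terminal 231.81 + freight 2994.14 + insurance 253.40 + brokerage 90.74 + duty 61421.58 = 64991.67
Landed cost = invoice 295889.03 + 64991.67 = 360880.70

Total landed cost: SGD 360880.70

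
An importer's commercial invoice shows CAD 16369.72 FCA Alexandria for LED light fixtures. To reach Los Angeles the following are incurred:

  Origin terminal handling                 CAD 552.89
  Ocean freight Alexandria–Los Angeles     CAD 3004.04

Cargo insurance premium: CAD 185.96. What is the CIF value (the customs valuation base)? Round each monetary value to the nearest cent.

CIF = FCA price + pre-shipment costs + freight + insurance
CIF = 16369.72 + 552.89 + 3004.04 + 185.96 = 20112.61

CIF value: CAD 20112.61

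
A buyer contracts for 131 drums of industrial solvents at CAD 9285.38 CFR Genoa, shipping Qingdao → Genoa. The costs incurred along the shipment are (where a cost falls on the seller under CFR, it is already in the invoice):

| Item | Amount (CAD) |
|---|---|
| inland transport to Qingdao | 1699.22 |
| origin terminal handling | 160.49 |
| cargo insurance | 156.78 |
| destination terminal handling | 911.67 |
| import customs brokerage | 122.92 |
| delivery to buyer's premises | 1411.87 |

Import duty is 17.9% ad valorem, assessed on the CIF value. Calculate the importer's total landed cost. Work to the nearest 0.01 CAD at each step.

Total landed cost: CAD 13578.77

CFR: the seller pays costs through ocean freight to the destination port, but not insurance.
Already in the invoice (seller's account under CFR): inland to port, origin terminal — exclude.
CIF value = CFR price + insurance = 9285.38 + 156.78 = 9442.16
Import duty = 9442.16 × 17.9% = 1690.15
Buyer bears: insurance 156.78 + destination terminal 911.67 + brokerage 122.92 + delivery 1411.87 + duty 1690.15 = 4293.39
Landed cost = invoice 9285.38 + 4293.39 = 13578.77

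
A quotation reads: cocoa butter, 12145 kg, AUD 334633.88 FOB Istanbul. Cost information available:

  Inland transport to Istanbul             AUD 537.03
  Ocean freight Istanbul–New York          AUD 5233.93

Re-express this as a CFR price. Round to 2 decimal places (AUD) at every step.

Not relevant to the conversion: inland to port — on the seller under both FOB and CFR; already in the FOB price and stays in the CFR price.
From FOB to CFR, the seller additionally bears: freight.
CFR price = 334633.88 + 5233.93 = 339867.81

CFR price: AUD 339867.81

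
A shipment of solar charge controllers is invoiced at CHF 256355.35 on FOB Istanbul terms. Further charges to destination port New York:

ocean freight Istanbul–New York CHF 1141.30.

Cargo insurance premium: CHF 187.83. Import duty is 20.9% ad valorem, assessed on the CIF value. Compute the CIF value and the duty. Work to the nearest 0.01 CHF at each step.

CIF = FOB price + freight + insurance
CIF = 256355.35 + 1141.30 + 187.83 = 257684.48
Import duty = 257684.48 × 20.9% = 53856.06

CIF value: CHF 257684.48; import duty: CHF 53856.06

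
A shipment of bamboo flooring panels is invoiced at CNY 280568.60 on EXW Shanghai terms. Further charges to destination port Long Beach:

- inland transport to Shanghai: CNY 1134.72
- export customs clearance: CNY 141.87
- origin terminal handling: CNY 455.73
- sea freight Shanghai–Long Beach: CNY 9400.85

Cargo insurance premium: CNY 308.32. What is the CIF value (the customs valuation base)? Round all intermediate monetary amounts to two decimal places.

CIF value: CNY 292010.09

CIF = EXW price + pre-shipment costs + freight + insurance
CIF = 280568.60 + 1134.72 + 141.87 + 455.73 + 9400.85 + 308.32 = 292010.09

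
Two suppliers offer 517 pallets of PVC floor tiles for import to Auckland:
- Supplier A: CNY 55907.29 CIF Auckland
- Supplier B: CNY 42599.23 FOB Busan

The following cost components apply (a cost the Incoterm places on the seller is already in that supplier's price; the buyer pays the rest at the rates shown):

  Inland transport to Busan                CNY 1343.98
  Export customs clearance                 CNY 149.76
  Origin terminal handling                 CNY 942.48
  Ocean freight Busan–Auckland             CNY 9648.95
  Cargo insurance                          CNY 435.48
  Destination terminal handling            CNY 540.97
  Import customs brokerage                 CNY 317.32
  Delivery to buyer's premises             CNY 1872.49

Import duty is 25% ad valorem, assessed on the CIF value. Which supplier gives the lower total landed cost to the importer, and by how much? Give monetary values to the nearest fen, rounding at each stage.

Supplier B is cheaper by CNY 4029.53

Supplier A (CIF):
The CIF price already equals the CIF value: 55907.29
Import duty = 55907.29 × 25% = 13976.82
Buyer bears (A): 540.97 + 317.32 + 1872.49 = 2730.78
Landed cost (A) = invoice 55907.29 + 2730.78 + duty 13976.82 = 72614.89
Supplier B (FOB):
CIF value = FOB price + freight + insurance = 42599.23 + 9648.95 + 435.48 = 52683.66
Import duty = 52683.66 × 25% = 13170.92
Buyer bears (B): 9648.95 + 435.48 + 540.97 + 317.32 + 1872.49 = 12815.21
Landed cost (B) = invoice 42599.23 + 12815.21 + duty 13170.92 = 68585.36
Difference = |72614.89 − 68585.36| = 4029.53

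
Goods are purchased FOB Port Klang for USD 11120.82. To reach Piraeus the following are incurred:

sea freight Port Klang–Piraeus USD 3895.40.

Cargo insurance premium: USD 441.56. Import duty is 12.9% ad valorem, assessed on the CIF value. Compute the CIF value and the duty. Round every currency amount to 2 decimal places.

CIF = FOB price + freight + insurance
CIF = 11120.82 + 3895.40 + 441.56 = 15457.78
Import duty = 15457.78 × 12.9% = 1994.05

CIF value: USD 15457.78; import duty: USD 1994.05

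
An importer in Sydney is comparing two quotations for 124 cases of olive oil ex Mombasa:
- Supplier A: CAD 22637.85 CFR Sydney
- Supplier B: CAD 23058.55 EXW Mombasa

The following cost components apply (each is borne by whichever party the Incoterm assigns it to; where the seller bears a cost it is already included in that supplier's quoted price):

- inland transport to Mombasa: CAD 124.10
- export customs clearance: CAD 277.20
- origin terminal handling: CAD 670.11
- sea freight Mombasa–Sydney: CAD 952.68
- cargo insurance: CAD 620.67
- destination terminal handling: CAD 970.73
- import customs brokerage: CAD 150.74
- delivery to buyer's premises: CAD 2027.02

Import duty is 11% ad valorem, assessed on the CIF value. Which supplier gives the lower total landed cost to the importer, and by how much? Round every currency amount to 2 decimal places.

Supplier A is cheaper by CAD 2713.71

Supplier A (CFR):
CIF value = CFR price + insurance = 22637.85 + 620.67 = 23258.52
Import duty = 23258.52 × 11% = 2558.44
Buyer bears (A): 620.67 + 970.73 + 150.74 + 2027.02 = 3769.16
Landed cost (A) = invoice 22637.85 + 3769.16 + duty 2558.44 = 28965.45
Supplier B (EXW):
CIF value = EXW price + inland to port + export clearance + origin terminal + freight + insurance = 23058.55 + 124.10 + 277.20 + 670.11 + 952.68 + 620.67 = 25703.31
Import duty = 25703.31 × 11% = 2827.36
Buyer bears (B): 124.10 + 277.20 + 670.11 + 952.68 + 620.67 + 970.73 + 150.74 + 2027.02 = 5793.25
Landed cost (B) = invoice 23058.55 + 5793.25 + duty 2827.36 = 31679.16
Difference = |28965.45 − 31679.16| = 2713.71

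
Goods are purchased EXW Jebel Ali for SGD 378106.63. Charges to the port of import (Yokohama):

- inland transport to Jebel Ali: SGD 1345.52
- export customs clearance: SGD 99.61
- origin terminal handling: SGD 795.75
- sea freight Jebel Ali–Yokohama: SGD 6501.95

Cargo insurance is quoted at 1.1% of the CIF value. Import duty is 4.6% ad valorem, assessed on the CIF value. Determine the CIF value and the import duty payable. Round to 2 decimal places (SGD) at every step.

CIF value: SGD 391152.13; import duty: SGD 17993.00

Let C be the CIF value. C = EXW price + pre-shipment costs + freight + 1.1% × C
C − 1.1% × C = 378106.63 + 1345.52 + 99.61 + 795.75 + 6501.95
0.989 × C = 386849.46
C = 386849.46 / 0.989 = 391152.13
Insurance premium = 1.1% × 391152.13 = 4302.67
Import duty = 391152.13 × 4.6% = 17993.00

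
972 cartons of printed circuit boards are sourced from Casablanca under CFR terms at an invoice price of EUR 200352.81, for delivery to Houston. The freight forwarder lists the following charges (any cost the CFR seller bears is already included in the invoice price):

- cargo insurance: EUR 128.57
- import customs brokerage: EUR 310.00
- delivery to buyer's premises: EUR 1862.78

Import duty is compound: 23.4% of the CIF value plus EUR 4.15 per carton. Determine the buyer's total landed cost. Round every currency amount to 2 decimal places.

Total landed cost: EUR 253600.60

CFR: the seller pays costs through ocean freight to the destination port, but not insurance.
CIF value = CFR price + insurance = 200352.81 + 128.57 = 200481.38
Ad valorem component: 200481.38 × 23.4% = 46912.64
Specific component: 972 × 4.15 = 4033.80
Import duty = 46912.64 + 4033.80 = 50946.44
Buyer bears: insurance 128.57 + brokerage 310.00 + delivery 1862.78 + duty 50946.44 = 53247.79
Landed cost = invoice 200352.81 + 53247.79 = 253600.60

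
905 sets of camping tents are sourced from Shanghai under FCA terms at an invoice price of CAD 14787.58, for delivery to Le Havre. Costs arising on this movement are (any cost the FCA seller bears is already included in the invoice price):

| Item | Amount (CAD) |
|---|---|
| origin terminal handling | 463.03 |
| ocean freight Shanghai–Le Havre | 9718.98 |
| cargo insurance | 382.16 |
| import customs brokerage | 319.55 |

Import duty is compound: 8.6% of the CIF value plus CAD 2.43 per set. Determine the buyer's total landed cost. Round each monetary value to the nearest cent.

Total landed cost: CAD 30050.70

FCA: the seller delivers export-cleared goods to the carrier; the buyer bears costs from that point.
CIF value = FCA price + origin terminal + freight + insurance = 14787.58 + 463.03 + 9718.98 + 382.16 = 25351.75
Ad valorem component: 25351.75 × 8.6% = 2180.25
Specific component: 905 × 2.43 = 2199.15
Import duty = 2180.25 + 2199.15 = 4379.40
Buyer bears: origin terminal 463.03 + freight 9718.98 + insurance 382.16 + brokerage 319.55 + duty 4379.40 = 15263.12
Landed cost = invoice 14787.58 + 15263.12 = 30050.70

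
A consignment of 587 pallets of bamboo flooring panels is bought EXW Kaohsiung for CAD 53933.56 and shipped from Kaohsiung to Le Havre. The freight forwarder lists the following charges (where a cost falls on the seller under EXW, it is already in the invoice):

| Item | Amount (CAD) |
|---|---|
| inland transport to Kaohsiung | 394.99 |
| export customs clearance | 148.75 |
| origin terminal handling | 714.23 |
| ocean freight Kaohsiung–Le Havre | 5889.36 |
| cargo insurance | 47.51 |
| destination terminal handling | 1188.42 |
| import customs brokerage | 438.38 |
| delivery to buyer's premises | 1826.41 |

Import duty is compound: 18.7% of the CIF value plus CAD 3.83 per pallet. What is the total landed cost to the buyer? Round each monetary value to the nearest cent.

EXW: the seller makes goods available at their premises; the buyer bears all onward costs.
CIF value = EXW price + inland to port + export clearance + origin terminal + freight + insurance = 53933.56 + 394.99 + 148.75 + 714.23 + 5889.36 + 47.51 = 61128.40
Ad valorem component: 61128.40 × 18.7% = 11431.01
Specific component: 587 × 3.83 = 2248.21
Import duty = 11431.01 + 2248.21 = 13679.22
Buyer bears: inland to port 394.99 + export clearance 148.75 + origin terminal 714.23 + freight 5889.36 + insurance 47.51 + destination terminal 1188.42 + brokerage 438.38 + delivery 1826.41 + duty 13679.22 = 24327.27
Landed cost = invoice 53933.56 + 24327.27 = 78260.83

Total landed cost: CAD 78260.83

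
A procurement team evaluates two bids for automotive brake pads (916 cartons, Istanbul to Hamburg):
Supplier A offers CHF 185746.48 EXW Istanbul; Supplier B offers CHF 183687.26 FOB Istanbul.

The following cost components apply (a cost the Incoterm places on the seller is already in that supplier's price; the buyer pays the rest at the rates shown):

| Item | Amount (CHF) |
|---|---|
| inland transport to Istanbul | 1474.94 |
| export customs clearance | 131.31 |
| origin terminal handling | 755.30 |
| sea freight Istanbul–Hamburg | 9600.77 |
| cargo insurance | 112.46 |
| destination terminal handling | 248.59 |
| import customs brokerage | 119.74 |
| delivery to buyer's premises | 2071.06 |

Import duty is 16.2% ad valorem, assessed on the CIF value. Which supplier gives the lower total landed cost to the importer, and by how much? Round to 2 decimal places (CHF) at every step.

Supplier B is cheaper by CHF 5136.93

Supplier A (EXW):
CIF value = EXW price + inland to port + export clearance + origin terminal + freight + insurance = 185746.48 + 1474.94 + 131.31 + 755.30 + 9600.77 + 112.46 = 197821.26
Import duty = 197821.26 × 16.2% = 32047.04
Buyer bears (A): 1474.94 + 131.31 + 755.30 + 9600.77 + 112.46 + 248.59 + 119.74 + 2071.06 = 14514.17
Landed cost (A) = invoice 185746.48 + 14514.17 + duty 32047.04 = 232307.69
Supplier B (FOB):
CIF value = FOB price + freight + insurance = 183687.26 + 9600.77 + 112.46 = 193400.49
Import duty = 193400.49 × 16.2% = 31330.88
Buyer bears (B): 9600.77 + 112.46 + 248.59 + 119.74 + 2071.06 = 12152.62
Landed cost (B) = invoice 183687.26 + 12152.62 + duty 31330.88 = 227170.76
Difference = |232307.69 − 227170.76| = 5136.93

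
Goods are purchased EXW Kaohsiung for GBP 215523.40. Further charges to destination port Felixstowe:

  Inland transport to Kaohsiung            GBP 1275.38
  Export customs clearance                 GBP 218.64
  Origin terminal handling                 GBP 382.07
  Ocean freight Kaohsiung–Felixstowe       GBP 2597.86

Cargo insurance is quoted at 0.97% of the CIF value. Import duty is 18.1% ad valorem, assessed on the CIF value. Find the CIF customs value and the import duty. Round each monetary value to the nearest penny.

CIF value: GBP 222152.23; import duty: GBP 40209.55

Let C be the CIF value. C = EXW price + pre-shipment costs + freight + 0.97% × C
C − 0.97% × C = 215523.40 + 1275.38 + 218.64 + 382.07 + 2597.86
0.9903 × C = 219997.35
C = 219997.35 / 0.9903 = 222152.23
Insurance premium = 0.97% × 222152.23 = 2154.88
Import duty = 222152.23 × 18.1% = 40209.55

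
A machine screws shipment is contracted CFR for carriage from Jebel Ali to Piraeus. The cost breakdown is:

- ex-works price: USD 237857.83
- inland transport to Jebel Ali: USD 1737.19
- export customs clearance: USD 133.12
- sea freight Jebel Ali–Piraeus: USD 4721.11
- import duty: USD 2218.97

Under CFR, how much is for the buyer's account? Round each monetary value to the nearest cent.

CFR: the seller pays costs through ocean freight to the destination port, but not insurance.
Seller's account: goods 237857.83 + inland to port 1737.19 + export clearance 133.12 + freight 4721.11 = 244449.25
Buyer's account: duty 2218.97 = 2218.97

Buyer's account: USD 2218.97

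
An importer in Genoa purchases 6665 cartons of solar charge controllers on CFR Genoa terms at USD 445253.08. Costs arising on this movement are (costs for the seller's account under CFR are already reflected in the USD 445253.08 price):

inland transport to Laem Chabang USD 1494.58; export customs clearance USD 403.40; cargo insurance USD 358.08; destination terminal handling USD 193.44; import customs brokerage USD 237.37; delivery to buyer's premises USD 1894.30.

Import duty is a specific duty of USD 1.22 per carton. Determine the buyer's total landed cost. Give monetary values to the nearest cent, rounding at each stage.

CFR: the seller pays costs through ocean freight to the destination port, but not insurance.
Already in the invoice (seller's account under CFR): inland to port, export clearance — exclude.
CIF value = CFR price + insurance = 445253.08 + 358.08 = 445611.16
Import duty = 6665 × 1.22 = 8131.30
Buyer bears: insurance 358.08 + destination terminal 193.44 + brokerage 237.37 + delivery 1894.30 + duty 8131.30 = 10814.49
Landed cost = invoice 445253.08 + 10814.49 = 456067.57

Total landed cost: USD 456067.57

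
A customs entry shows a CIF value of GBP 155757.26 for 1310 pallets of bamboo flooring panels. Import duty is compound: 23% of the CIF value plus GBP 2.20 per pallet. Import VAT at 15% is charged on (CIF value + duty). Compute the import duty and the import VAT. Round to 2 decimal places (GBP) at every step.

Ad valorem component: 155757.26 × 23% = 35824.17
Specific component: 1310 × 2.20 = 2882.00
Import duty = 35824.17 + 2882.00 = 38706.17
VAT base = CIF + duty = 155757.26 + 38706.17 = 194463.43
Import VAT = 194463.43 × 15% = 29169.51

Import duty: GBP 38706.17; import VAT: GBP 29169.51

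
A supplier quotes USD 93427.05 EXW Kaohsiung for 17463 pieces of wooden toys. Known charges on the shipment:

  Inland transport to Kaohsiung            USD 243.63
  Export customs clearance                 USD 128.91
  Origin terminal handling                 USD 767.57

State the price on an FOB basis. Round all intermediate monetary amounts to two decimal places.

FOB price: USD 94567.16

From EXW to FOB, the seller additionally bears: inland to port, export clearance, origin terminal.
FOB price = 93427.05 + 243.63 + 128.91 + 767.57 = 94567.16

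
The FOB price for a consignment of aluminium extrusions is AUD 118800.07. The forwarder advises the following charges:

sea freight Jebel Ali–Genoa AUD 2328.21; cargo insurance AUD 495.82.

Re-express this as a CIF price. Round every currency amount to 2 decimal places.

From FOB to CIF, the seller additionally bears: freight, insurance.
CIF price = 118800.07 + 2328.21 + 495.82 = 121624.10

CIF price: AUD 121624.10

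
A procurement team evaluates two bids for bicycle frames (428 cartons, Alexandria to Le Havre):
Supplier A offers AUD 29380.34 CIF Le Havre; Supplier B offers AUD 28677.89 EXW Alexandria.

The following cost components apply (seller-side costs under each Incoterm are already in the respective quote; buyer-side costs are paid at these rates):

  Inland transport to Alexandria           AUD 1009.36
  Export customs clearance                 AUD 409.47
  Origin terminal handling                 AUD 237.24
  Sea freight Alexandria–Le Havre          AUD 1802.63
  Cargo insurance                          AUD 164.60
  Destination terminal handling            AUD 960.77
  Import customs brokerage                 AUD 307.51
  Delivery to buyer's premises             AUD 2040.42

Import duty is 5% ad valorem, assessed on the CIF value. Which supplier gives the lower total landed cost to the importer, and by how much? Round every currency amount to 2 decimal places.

Supplier A (CIF):
The CIF price already equals the CIF value: 29380.34
Import duty = 29380.34 × 5% = 1469.02
Buyer bears (A): 960.77 + 307.51 + 2040.42 = 3308.70
Landed cost (A) = invoice 29380.34 + 3308.70 + duty 1469.02 = 34158.06
Supplier B (EXW):
CIF value = EXW price + inland to port + export clearance + origin terminal + freight + insurance = 28677.89 + 1009.36 + 409.47 + 237.24 + 1802.63 + 164.60 = 32301.19
Import duty = 32301.19 × 5% = 1615.06
Buyer bears (B): 1009.36 + 409.47 + 237.24 + 1802.63 + 164.60 + 960.77 + 307.51 + 2040.42 = 6932.00
Landed cost (B) = invoice 28677.89 + 6932.00 + duty 1615.06 = 37224.95
Difference = |34158.06 − 37224.95| = 3066.89

Supplier A is cheaper by AUD 3066.89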